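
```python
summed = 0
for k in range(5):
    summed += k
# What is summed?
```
Trace:
  summed=0
  summed=0, k=0
  summed=1, k=1
  summed=3, k=2
  summed=6, k=3
  summed=10, k=4

Final answer: 10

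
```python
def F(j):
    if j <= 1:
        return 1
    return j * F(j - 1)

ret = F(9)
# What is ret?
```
Call trace:
F(j=9)
  F(j=8)
    F(j=7)
      F(j=6)
        F(j=5)
          F(j=4)
            F(j=3)
              F(j=2)
                F(j=1)
                -> return 1
              -> return 2
            -> return 6
          -> return 24
        -> return 120
      -> return 720
    -> return 5040
  -> return 40320
-> return 362880

Final answer: 362880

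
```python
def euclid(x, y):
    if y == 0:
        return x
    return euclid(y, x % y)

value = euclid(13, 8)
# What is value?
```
Call trace:
euclid(x=13, y=8)
  euclid(x=8, y=5)
    euclid(x=5, y=3)
      euclid(x=3, y=2)
        euclid(x=2, y=1)
          euclid(x=1, y=0)
          -> return 1
        -> return 1
      -> return 1
    -> return 1
  -> return 1
-> return 1

Final answer: 1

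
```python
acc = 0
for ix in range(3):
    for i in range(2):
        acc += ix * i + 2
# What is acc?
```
Trace:
  acc=0
  acc=2, ix=0, i=0
  acc=4, ix=0, i=1
  acc=6, ix=1, i=0
  acc=9, ix=1, i=1
  acc=11, ix=2, i=0
  acc=15, ix=2, i=1

Final answer: 15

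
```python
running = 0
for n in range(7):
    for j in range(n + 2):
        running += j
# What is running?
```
Trace:
  running=0
  running=0, n=0, j=0
  running=1, n=0, j=1
  running=1, n=1, j=0
  running=2, n=1, j=1
  running=4, n=1, j=2
  running=4, n=2, j=0
  running=5, n=2, j=1
  running=7, n=2, j=2
  running=10, n=2, j=3
  running=10, n=3, j=0
  running=11, n=3, j=1
  running=13, n=3, j=2
  running=16, n=3, j=3
  running=20, n=3, j=4
  running=20, n=4, j=0
  running=21, n=4, j=1
  running=23, n=4, j=2
  running=26, n=4, j=3
  running=30, n=4, j=4
  running=35, n=4, j=5
  running=35, n=5, j=0
  running=36, n=5, j=1
  running=38, n=5, j=2
  running=41, n=5, j=3
  running=45, n=5, j=4
  running=50, n=5, j=5
  running=56, n=5, j=6
  running=56, n=6, j=0
  running=57, n=6, j=1
  running=59, n=6, j=2
  running=62, n=6, j=3
  running=66, n=6, j=4
  running=71, n=6, j=5
  running=77, n=6, j=6
  running=84, n=6, j=7

Final answer: 84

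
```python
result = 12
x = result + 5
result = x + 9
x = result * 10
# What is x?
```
Trace:
  result=12
  result=12, x=17
  result=26, x=17
  result=26, x=260

Final answer: 260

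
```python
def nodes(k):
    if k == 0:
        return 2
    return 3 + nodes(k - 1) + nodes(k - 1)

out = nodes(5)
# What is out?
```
Call trace (a repeated sub-call is expanded the first time; later identical calls just restate its return value):
nodes(k=5)
  nodes(k=4)
    nodes(k=3)
      nodes(k=2)
        nodes(k=1)
          nodes(k=0)
          -> return 2
          nodes(k=0)
          -> return 2
        -> return 7
        nodes(k=1) -> return 7  (same call as traced above)
      -> return 17
      nodes(k=2) -> return 17  (same call as traced above)
    -> return 37
    nodes(k=3) -> return 37  (same call as traced above)
  -> return 77
  nodes(k=4) -> return 77  (same call as traced above)
-> return 157

Final answer: 157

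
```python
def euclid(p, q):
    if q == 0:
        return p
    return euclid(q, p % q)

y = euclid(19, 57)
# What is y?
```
Call trace:
euclid(p=19, q=57)
  euclid(p=57, q=19)
    euclid(p=19, q=0)
    -> return 19
  -> return 19
-> return 19

Final answer: 19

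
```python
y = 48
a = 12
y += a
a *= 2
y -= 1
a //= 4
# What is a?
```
Trace:
  y=48
  y=48, a=12
  y=60, a=12
  y=60, a=24
  y=59, a=24
  y=59, a=6

Final answer: 6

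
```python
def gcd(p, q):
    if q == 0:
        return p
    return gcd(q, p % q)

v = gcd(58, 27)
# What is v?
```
Call trace:
gcd(p=58, q=27)
  gcd(p=27, q=4)
    gcd(p=4, q=3)
      gcd(p=3, q=1)
        gcd(p=1, q=0)
        -> return 1
      -> return 1
    -> return 1
  -> return 1
-> return 1

Final answer: 1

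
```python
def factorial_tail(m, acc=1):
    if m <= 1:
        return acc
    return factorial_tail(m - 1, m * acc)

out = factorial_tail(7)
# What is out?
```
Call trace:
factorial_tail(m=7, acc=1)
  factorial_tail(m=6, acc=7)
    factorial_tail(m=5, acc=42)
      factorial_tail(m=4, acc=210)
        factorial_tail(m=3, acc=840)
          factorial_tail(m=2, acc=2520)
            factorial_tail(m=1, acc=5040)
            -> return 5040
          -> return 5040
        -> return 5040
      -> return 5040
    -> return 5040
  -> return 5040
-> return 5040

Final answer: 5040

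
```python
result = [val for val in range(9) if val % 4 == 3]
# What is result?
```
Trace:
  val=0
  val=1
  val=2
  val=3
  val=4
  val=5
  val=6
  val=7
  val=8
  result=[3, 7]

Final answer: [3, 7]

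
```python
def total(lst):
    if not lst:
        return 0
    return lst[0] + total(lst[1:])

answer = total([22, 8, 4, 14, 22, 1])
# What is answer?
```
Call trace:
total(lst=[22, 8, 4, 14, 22, 1])
  total(lst=[8, 4, 14, 22, 1])
    total(lst=[4, 14, 22, 1])
      total(lst=[14, 22, 1])
        total(lst=[22, 1])
          total(lst=[1])
            total(lst=[])
            -> return 0
          -> return 1
        -> return 23
      -> return 37
    -> return 41
  -> return 49
-> return 71

Final answer: 71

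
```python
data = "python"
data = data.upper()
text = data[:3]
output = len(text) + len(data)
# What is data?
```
Trace:
  data='python'
  data='PYTHON'
  data='PYTHON', text='PYT'
  data='PYTHON', text='PYT', output=9

Final answer: 'PYTHON'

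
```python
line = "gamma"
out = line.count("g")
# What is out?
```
Trace:
  line='gamma'
  line='gamma', out=1

Final answer: 1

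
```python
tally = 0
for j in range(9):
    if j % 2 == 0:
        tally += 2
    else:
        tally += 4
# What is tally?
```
Trace:
  tally=0
  tally=2, j=0
  tally=6, j=1
  tally=8, j=2
  tally=12, j=3
  tally=14, j=4
  tally=18, j=5
  tally=20, j=6
  tally=24, j=7
  tally=26, j=8

Final answer: 26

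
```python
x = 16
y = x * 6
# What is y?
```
Trace:
  x=16
  x=16, y=96

Final answer: 96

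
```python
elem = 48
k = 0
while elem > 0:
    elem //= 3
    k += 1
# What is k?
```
Trace:
  elem=48
  elem=48, k=0
  elem=16, k=1
  elem=5, k=2
  elem=1, k=3
  elem=0, k=4

Final answer: 4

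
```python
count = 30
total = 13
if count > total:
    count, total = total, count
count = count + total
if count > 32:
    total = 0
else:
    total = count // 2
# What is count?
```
Trace:
  count=30
  count=30, total=13
  count=13, total=30
  count=43, total=30
  count=43, total=0

Final answer: 43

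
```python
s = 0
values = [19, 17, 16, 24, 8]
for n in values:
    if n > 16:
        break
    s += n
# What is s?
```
Trace:
  s=0
  s=0, n=19

Final answer: 0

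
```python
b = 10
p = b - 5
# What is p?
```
Trace:
  b=10
  b=10, p=5

Final answer: 5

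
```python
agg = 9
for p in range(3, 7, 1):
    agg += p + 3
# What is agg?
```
Trace:
  agg=9
  agg=15, p=3
  agg=22, p=4
  agg=30, p=5
  agg=39, p=6

Final answer: 39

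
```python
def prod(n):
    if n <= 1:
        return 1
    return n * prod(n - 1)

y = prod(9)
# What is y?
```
Call trace:
prod(n=9)
  prod(n=8)
    prod(n=7)
      prod(n=6)
        prod(n=5)
          prod(n=4)
            prod(n=3)
              prod(n=2)
                prod(n=1)
                -> return 1
              -> return 2
            -> return 6
          -> return 24
        -> return 120
      -> return 720
    -> return 5040
  -> return 40320
-> return 362880

Final answer: 362880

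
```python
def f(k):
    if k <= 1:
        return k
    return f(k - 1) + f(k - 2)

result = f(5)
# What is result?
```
Call trace (a repeated sub-call is expanded the first time; later identical calls just restate its return value):
f(k=5)
  f(k=4)
    f(k=3)
      f(k=2)
        f(k=1)
        -> return 1
        f(k=0)
        -> return 0
      -> return 1
      f(k=1)
      -> return 1
    -> return 2
    f(k=2) -> return 1  (same call as traced above)
  -> return 3
  f(k=3) -> return 2  (same call as traced above)
-> return 5

Final answer: 5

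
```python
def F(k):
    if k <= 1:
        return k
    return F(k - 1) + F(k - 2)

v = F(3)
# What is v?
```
Call trace:
F(k=3)
  F(k=2)
    F(k=1)
    -> return 1
    F(k=0)
    -> return 0
  -> return 1
  F(k=1)
  -> return 1
-> return 2

Final answer: 2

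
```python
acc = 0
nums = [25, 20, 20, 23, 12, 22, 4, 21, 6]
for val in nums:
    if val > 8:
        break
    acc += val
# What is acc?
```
Trace:
  acc=0
  acc=0, val=25

Final answer: 0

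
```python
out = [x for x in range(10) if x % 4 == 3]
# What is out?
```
Trace:
  x=0
  x=1
  x=2
  x=3
  x=4
  x=5
  x=6
  x=7
  x=8
  x=9
  out=[3, 7]

Final answer: [3, 7]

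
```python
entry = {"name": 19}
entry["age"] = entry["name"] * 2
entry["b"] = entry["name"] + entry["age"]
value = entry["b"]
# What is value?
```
Trace:
  entry={'name': 19}
  entry={'name': 19, 'age': 38}
  entry={'name': 19, 'age': 38, 'b': 57}
  entry={'name': 19, 'age': 38, 'b': 57}, value=57

Final answer: 57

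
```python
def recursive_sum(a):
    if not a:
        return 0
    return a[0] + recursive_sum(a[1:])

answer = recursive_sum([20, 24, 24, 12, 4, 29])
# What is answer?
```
Call trace:
recursive_sum(a=[20, 24, 24, 12, 4, 29])
  recursive_sum(a=[24, 24, 12, 4, 29])
    recursive_sum(a=[24, 12, 4, 29])
      recursive_sum(a=[12, 4, 29])
        recursive_sum(a=[4, 29])
          recursive_sum(a=[29])
            recursive_sum(a=[])
            -> return 0
          -> return 29
        -> return 33
      -> return 45
    -> return 69
  -> return 93
-> return 113

Final answer: 113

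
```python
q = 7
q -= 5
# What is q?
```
Trace:
  q=7
  q=2

Final answer: 2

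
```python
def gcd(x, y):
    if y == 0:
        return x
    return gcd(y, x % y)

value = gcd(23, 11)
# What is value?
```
Call trace:
gcd(x=23, y=11)
  gcd(x=11, y=1)
    gcd(x=1, y=0)
    -> return 1
  -> return 1
-> return 1

Final answer: 1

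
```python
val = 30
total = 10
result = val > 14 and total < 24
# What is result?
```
Trace:
  val=30
  val=30, total=10
  val=30, total=10, result=True

Final answer: True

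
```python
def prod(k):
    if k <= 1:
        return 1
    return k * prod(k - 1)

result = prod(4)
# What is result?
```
Call trace:
prod(k=4)
  prod(k=3)
    prod(k=2)
      prod(k=1)
      -> return 1
    -> return 2
  -> return 6
-> return 24

Final answer: 24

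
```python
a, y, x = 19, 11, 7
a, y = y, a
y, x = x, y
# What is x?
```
Trace:
  a=19, y=11, x=7
  a=11, y=19, x=7
  a=11, y=7, x=19

Final answer: 19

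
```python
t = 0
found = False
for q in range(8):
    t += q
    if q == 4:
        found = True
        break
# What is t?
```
Trace:
  t=0
  t=0, found=False
  t=0, found=False, q=0
  t=1, found=False, q=1
  t=3, found=False, q=2
  t=6, found=False, q=3
  t=10, found=True, q=4

Final answer: 10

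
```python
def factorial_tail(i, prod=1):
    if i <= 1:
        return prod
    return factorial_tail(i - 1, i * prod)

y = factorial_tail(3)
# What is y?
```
Call trace:
factorial_tail(i=3, prod=1)
  factorial_tail(i=2, prod=3)
    factorial_tail(i=1, prod=6)
    -> return 6
  -> return 6
-> return 6

Final answer: 6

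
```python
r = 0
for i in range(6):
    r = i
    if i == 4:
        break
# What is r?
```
Trace:
  r=0
  r=0, i=0
  r=1, i=1
  r=2, i=2
  r=3, i=3
  r=4, i=4

Final answer: 4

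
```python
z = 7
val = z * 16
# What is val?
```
Trace:
  z=7
  z=7, val=112

Final answer: 112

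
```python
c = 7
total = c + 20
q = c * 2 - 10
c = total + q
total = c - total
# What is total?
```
Trace:
  c=7
  c=7, total=27
  c=7, total=27, q=4
  c=31, total=27, q=4
  c=31, total=4, q=4

Final answer: 4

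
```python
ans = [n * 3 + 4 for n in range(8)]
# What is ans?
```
Trace:
  n=0
  n=1
  n=2
  n=3
  n=4
  n=5
  n=6
  n=7
  ans=[4, 7, 10, 13, 16, 19, 22, 25]

Final answer: [4, 7, 10, 13, 16, 19, 22, 25]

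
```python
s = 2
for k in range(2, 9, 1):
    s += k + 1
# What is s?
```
Trace:
  s=2
  s=5, k=2
  s=9, k=3
  s=14, k=4
  s=20, k=5
  s=27, k=6
  s=35, k=7
  s=44, k=8

Final answer: 44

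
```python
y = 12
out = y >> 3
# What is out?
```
Trace:
  y=12
  y=12, out=1

Final answer: 1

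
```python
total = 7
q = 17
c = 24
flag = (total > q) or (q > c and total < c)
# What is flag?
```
Trace:
  total=7
  total=7, q=17
  total=7, q=17, c=24
  total=7, q=17, c=24, flag=False

Final answer: False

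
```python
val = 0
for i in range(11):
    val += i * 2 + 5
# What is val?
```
Trace:
  val=0
  val=5, i=0
  val=12, i=1
  val=21, i=2
  val=32, i=3
  val=45, i=4
  val=60, i=5
  val=77, i=6
  val=96, i=7
  val=117, i=8
  val=140, i=9
  val=165, i=10

Final answer: 165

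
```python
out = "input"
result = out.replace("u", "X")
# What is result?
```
Trace:
  out='input'
  out='input', result='inpXt'

Final answer: 'inpXt'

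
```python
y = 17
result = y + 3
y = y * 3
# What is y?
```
Trace:
  y=17
  y=17, result=20
  y=51, result=20

Final answer: 51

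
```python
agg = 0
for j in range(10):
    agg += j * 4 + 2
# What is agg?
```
Trace:
  agg=0
  agg=2, j=0
  agg=8, j=1
  agg=18, j=2
  agg=32, j=3
  agg=50, j=4
  agg=72, j=5
  agg=98, j=6
  agg=128, j=7
  agg=162, j=8
  agg=200, j=9

Final answer: 200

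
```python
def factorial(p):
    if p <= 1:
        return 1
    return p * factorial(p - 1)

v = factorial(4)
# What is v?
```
Call trace:
factorial(p=4)
  factorial(p=3)
    factorial(p=2)
      factorial(p=1)
      -> return 1
    -> return 2
  -> return 6
-> return 24

Final answer: 24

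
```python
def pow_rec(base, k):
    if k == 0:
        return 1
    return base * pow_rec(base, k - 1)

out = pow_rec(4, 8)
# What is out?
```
Call trace:
pow_rec(base=4, k=8)
  pow_rec(base=4, k=7)
    pow_rec(base=4, k=6)
      pow_rec(base=4, k=5)
        pow_rec(base=4, k=4)
          pow_rec(base=4, k=3)
            pow_rec(base=4, k=2)
              pow_rec(base=4, k=1)
                pow_rec(base=4, k=0)
                -> return 1
              -> return 4
            -> return 16
          -> return 64
        -> return 256
      -> return 1024
    -> return 4096
  -> return 16384
-> return 65536

Final answer: 65536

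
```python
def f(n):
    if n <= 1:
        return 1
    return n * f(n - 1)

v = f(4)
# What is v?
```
Call trace:
f(n=4)
  f(n=3)
    f(n=2)
      f(n=1)
      -> return 1
    -> return 2
  -> return 6
-> return 24

Final answer: 24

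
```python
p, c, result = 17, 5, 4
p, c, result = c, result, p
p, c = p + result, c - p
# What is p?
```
Trace:
  p=17, c=5, result=4
  p=5, c=4, result=17
  p=22, c=-1, result=17

Final answer: 22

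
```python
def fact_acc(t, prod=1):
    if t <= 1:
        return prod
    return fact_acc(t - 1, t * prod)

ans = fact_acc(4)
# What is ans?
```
Call trace:
fact_acc(t=4, prod=1)
  fact_acc(t=3, prod=4)
    fact_acc(t=2, prod=12)
      fact_acc(t=1, prod=24)
      -> return 24
    -> return 24
  -> return 24
-> return 24

Final answer: 24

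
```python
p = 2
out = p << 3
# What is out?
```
Trace:
  p=2
  p=2, out=16

Final answer: 16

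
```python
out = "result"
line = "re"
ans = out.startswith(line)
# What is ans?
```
Trace:
  out='result'
  out='result', line='re'
  out='result', line='re', ans=True

Final answer: True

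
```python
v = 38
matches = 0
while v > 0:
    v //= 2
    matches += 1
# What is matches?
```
Trace:
  v=38
  v=38, matches=0
  v=19, matches=1
  v=9, matches=2
  v=4, matches=3
  v=2, matches=4
  v=1, matches=5
  v=0, matches=6

Final answer: 6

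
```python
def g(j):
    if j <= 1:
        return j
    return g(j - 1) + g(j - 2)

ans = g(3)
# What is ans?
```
Call trace:
g(j=3)
  g(j=2)
    g(j=1)
    -> return 1
    g(j=0)
    -> return 0
  -> return 1
  g(j=1)
  -> return 1
-> return 2

Final answer: 2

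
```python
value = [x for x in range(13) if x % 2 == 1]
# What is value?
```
Trace:
  x=0
  x=1
  x=2
  x=3
  x=4
  x=5
  x=6
  x=7
  x=8
  x=9
  x=10
  x=11
  x=12
  value=[1, 3, 5, 7, 9, 11]

Final answer: [1, 3, 5, 7, 9, 11]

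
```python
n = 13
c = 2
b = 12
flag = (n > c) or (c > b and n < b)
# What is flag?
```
Trace:
  n=13
  n=13, c=2
  n=13, c=2, b=12
  n=13, c=2, b=12, flag=True

Final answer: True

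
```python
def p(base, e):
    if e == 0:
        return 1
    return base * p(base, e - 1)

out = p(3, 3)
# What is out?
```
Call trace:
p(base=3, e=3)
  p(base=3, e=2)
    p(base=3, e=1)
      p(base=3, e=0)
      -> return 1
    -> return 3
  -> return 9
-> return 27

Final answer: 27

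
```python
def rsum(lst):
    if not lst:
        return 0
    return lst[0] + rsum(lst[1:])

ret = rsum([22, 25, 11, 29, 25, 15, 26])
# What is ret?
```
Call trace:
rsum(lst=[22, 25, 11, 29, 25, 15, 26])
  rsum(lst=[25, 11, 29, 25, 15, 26])
    rsum(lst=[11, 29, 25, 15, 26])
      rsum(lst=[29, 25, 15, 26])
        rsum(lst=[25, 15, 26])
          rsum(lst=[15, 26])
            rsum(lst=[26])
              rsum(lst=[])
              -> return 0
            -> return 26
          -> return 41
        -> return 66
      -> return 95
    -> return 106
  -> return 131
-> return 153

Final answer: 153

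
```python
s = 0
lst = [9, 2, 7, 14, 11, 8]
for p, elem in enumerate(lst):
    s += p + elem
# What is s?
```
Trace:
  s=0
  s=9, p=0, elem=9
  s=12, p=1, elem=2
  s=21, p=2, elem=7
  s=38, p=3, elem=14
  s=53, p=4, elem=11
  s=66, p=5, elem=8

Final answer: 66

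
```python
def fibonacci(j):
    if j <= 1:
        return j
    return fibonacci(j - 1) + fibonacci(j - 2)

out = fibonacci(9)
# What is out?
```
Call trace (a repeated sub-call is expanded the first time; later identical calls just restate its return value):
fibonacci(j=9)
  fibonacci(j=8)
    fibonacci(j=7)
      fibonacci(j=6)
        fibonacci(j=5)
          fibonacci(j=4)
            fibonacci(j=3)
              fibonacci(j=2)
                fibonacci(j=1)
                -> return 1
                fibonacci(j=0)
                -> return 0
              -> return 1
              fibonacci(j=1)
              -> return 1
            -> return 2
            fibonacci(j=2) -> return 1  (same call as traced above)
          -> return 3
          fibonacci(j=3) -> return 2  (same call as traced above)
        -> return 5
        fibonacci(j=4) -> return 3  (same call as traced above)
      -> return 8
      fibonacci(j=5) -> return 5  (same call as traced above)
    -> return 13
    fibonacci(j=6) -> return 8  (same call as traced above)
  -> return 21
  fibonacci(j=7) -> return 13  (same call as traced above)
-> return 34

Final answer: 34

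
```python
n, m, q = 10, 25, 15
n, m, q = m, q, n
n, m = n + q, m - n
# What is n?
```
Trace:
  n=10, m=25, q=15
  n=25, m=15, q=10
  n=35, m=-10, q=10

Final answer: 35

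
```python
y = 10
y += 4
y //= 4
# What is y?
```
Trace:
  y=10
  y=14
  y=3

Final answer: 3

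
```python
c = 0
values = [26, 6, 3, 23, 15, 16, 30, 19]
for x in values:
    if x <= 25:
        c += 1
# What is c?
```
Trace:
  c=0
  c=0, x=26
  c=1, x=6
  c=2, x=3
  c=3, x=23
  c=4, x=15
  c=5, x=16
  c=5, x=30
  c=6, x=19

Final answer: 6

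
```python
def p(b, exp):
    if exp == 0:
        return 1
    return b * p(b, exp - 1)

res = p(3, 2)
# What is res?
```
Call trace:
p(b=3, exp=2)
  p(b=3, exp=1)
    p(b=3, exp=0)
    -> return 1
  -> return 3
-> return 9

Final answer: 9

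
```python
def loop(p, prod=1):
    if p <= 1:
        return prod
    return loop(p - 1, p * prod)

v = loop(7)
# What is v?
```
Call trace:
loop(p=7, prod=1)
  loop(p=6, prod=7)
    loop(p=5, prod=42)
      loop(p=4, prod=210)
        loop(p=3, prod=840)
          loop(p=2, prod=2520)
            loop(p=1, prod=5040)
            -> return 5040
          -> return 5040
        -> return 5040
      -> return 5040
    -> return 5040
  -> return 5040
-> return 5040

Final answer: 5040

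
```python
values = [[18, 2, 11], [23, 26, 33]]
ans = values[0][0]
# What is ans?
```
Trace:
  values=[[18, 2, 11], [23, 26, 33]]
  values=[[18, 2, 11], [23, 26, 33]], ans=18

Final answer: 18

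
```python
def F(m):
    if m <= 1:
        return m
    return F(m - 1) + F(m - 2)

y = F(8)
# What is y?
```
Call trace (a repeated sub-call is expanded the first time; later identical calls just restate its return value):
F(m=8)
  F(m=7)
    F(m=6)
      F(m=5)
        F(m=4)
          F(m=3)
            F(m=2)
              F(m=1)
              -> return 1
              F(m=0)
              -> return 0
            -> return 1
            F(m=1)
            -> return 1
          -> return 2
          F(m=2) -> return 1  (same call as traced above)
        -> return 3
        F(m=3) -> return 2  (same call as traced above)
      -> return 5
      F(m=4) -> return 3  (same call as traced above)
    -> return 8
    F(m=5) -> return 5  (same call as traced above)
  -> return 13
  F(m=6) -> return 8  (same call as traced above)
-> return 21

Final answer: 21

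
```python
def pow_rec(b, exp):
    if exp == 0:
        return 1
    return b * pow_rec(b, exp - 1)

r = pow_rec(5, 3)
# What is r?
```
Call trace:
pow_rec(b=5, exp=3)
  pow_rec(b=5, exp=2)
    pow_rec(b=5, exp=1)
      pow_rec(b=5, exp=0)
      -> return 1
    -> return 5
  -> return 25
-> return 125

Final answer: 125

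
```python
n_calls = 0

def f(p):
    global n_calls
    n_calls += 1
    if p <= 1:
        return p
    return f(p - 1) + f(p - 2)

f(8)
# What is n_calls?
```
Call trace (a repeated sub-call is expanded the first time; later identical calls just restate its return value):
f(p=8)
  f(p=7)
    f(p=6)
      f(p=5)
        f(p=4)
          f(p=3)
            f(p=2)
              f(p=1)
              -> return 1
              f(p=0)
              -> return 0
            -> return 1
            f(p=1)
            -> return 1
          -> return 2
          f(p=2) -> return 1  (same call as traced above)
        -> return 3
        f(p=3) -> return 2  (same call as traced above)
      -> return 5
      f(p=4) -> return 3  (same call as traced above)
    -> return 8
    f(p=5) -> return 5  (same call as traced above)
  -> return 13
  f(p=6) -> return 8  (same call as traced above)
-> return 21

n_calls is incremented once per call, so count the calls in each subtree. Let C(p) = number of calls made by f(p).
C(0) = C(1) = 1 (base case, no recursion); C(p) = 1 + C(p - 1) + C(p - 2) otherwise.
C(2) = 1 + C(1) + C(0) = 1 + 1 + 1 = 3
C(3) = 1 + C(2) + C(1) = 1 + 3 + 1 = 5
C(4) = 1 + C(3) + C(2) = 1 + 5 + 3 = 9
C(5) = 1 + C(4) + C(3) = 1 + 9 + 5 = 15
C(6) = 1 + C(5) + C(4) = 1 + 15 + 9 = 25
C(7) = 1 + C(6) + C(5) = 1 + 25 + 15 = 41
C(8) = 1 + C(7) + C(6) = 1 + 41 + 25 = 67
n_calls = C(8) = 67

Final answer: 67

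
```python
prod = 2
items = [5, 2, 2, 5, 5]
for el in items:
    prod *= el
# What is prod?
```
Trace:
  prod=2
  prod=10, el=5
  prod=20, el=2
  prod=40, el=2
  prod=200, el=5
  prod=1000, el=5

Final answer: 1000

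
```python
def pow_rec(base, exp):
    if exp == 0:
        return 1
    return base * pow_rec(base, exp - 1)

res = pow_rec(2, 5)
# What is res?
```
Call trace:
pow_rec(base=2, exp=5)
  pow_rec(base=2, exp=4)
    pow_rec(base=2, exp=3)
      pow_rec(base=2, exp=2)
        pow_rec(base=2, exp=1)
          pow_rec(base=2, exp=0)
          -> return 1
        -> return 2
      -> return 4
    -> return 8
  -> return 16
-> return 32

Final answer: 32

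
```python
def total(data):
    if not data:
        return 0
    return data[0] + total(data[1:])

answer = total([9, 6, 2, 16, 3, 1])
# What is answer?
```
Call trace:
total(data=[9, 6, 2, 16, 3, 1])
  total(data=[6, 2, 16, 3, 1])
    total(data=[2, 16, 3, 1])
      total(data=[16, 3, 1])
        total(data=[3, 1])
          total(data=[1])
            total(data=[])
            -> return 0
          -> return 1
        -> return 4
      -> return 20
    -> return 22
  -> return 28
-> return 37

Final answer: 37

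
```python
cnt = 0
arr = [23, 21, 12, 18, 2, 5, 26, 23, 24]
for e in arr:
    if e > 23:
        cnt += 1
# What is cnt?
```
Trace:
  cnt=0
  cnt=0, e=23
  cnt=0, e=21
  cnt=0, e=12
  cnt=0, e=18
  cnt=0, e=2
  cnt=0, e=5
  cnt=1, e=26
  cnt=1, e=23
  cnt=2, e=24

Final answer: 2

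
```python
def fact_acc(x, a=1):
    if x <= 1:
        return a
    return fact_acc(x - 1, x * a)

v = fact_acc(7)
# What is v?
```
Call trace:
fact_acc(x=7, a=1)
  fact_acc(x=6, a=7)
    fact_acc(x=5, a=42)
      fact_acc(x=4, a=210)
        fact_acc(x=3, a=840)
          fact_acc(x=2, a=2520)
            fact_acc(x=1, a=5040)
            -> return 5040
          -> return 5040
        -> return 5040
      -> return 5040
    -> return 5040
  -> return 5040
-> return 5040

Final answer: 5040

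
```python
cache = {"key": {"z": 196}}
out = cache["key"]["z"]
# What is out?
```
Trace:
  cache={'key': {'z': 196}}
  cache={'key': {'z': 196}}, out=196

Final answer: 196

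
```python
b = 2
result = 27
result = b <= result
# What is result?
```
Trace:
  b=2
  b=2, result=27
  b=2, result=True

Final answer: True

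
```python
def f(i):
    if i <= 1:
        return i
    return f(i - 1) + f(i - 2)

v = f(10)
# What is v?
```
Call trace (a repeated sub-call is expanded the first time; later identical calls just restate its return value):
f(i=10)
  f(i=9)
    f(i=8)
      f(i=7)
        f(i=6)
          f(i=5)
            f(i=4)
              f(i=3)
                f(i=2)
                  f(i=1)
                  -> return 1
                  f(i=0)
                  -> return 0
                -> return 1
                f(i=1)
                -> return 1
              -> return 2
              f(i=2) -> return 1  (same call as traced above)
            -> return 3
            f(i=3) -> return 2  (same call as traced above)
          -> return 5
          f(i=4) -> return 3  (same call as traced above)
        -> return 8
        f(i=5) -> return 5  (same call as traced above)
      -> return 13
      f(i=6) -> return 8  (same call as traced above)
    -> return 21
    f(i=7) -> return 13  (same call as traced above)
  -> return 34
  f(i=8) -> return 21  (same call as traced above)
-> return 55

Final answer: 55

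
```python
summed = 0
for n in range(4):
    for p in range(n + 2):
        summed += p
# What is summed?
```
Trace:
  summed=0
  summed=0, n=0, p=0
  summed=1, n=0, p=1
  summed=1, n=1, p=0
  summed=2, n=1, p=1
  summed=4, n=1, p=2
  summed=4, n=2, p=0
  summed=5, n=2, p=1
  summed=7, n=2, p=2
  summed=10, n=2, p=3
  summed=10, n=3, p=0
  summed=11, n=3, p=1
  summed=13, n=3, p=2
  summed=16, n=3, p=3
  summed=20, n=3, p=4

Final answer: 20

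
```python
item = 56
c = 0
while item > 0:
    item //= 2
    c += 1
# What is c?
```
Trace:
  item=56
  item=56, c=0
  item=28, c=1
  item=14, c=2
  item=7, c=3
  item=3, c=4
  item=1, c=5
  item=0, c=6

Final answer: 6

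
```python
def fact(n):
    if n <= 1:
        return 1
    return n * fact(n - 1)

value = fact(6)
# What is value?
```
Call trace:
fact(n=6)
  fact(n=5)
    fact(n=4)
      fact(n=3)
        fact(n=2)
          fact(n=1)
          -> return 1
        -> return 2
      -> return 6
    -> return 24
  -> return 120
-> return 720

Final answer: 720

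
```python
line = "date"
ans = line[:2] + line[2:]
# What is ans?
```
Trace:
  line='date'
  line='date', ans='date'

Final answer: 'date'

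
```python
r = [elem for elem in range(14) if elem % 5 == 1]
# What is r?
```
Trace:
  elem=0
  elem=1
  elem=2
  elem=3
  elem=4
  elem=5
  elem=6
  elem=7
  elem=8
  elem=9
  elem=10
  elem=11
  elem=12
  elem=13
  r=[1, 6, 11]

Final answer: [1, 6, 11]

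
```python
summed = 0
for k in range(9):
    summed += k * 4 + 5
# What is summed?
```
Trace:
  summed=0
  summed=5, k=0
  summed=14, k=1
  summed=27, k=2
  summed=44, k=3
  summed=65, k=4
  summed=90, k=5
  summed=119, k=6
  summed=152, k=7
  summed=189, k=8

Final answer: 189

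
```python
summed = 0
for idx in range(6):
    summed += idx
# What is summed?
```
Trace:
  summed=0
  summed=0, idx=0
  summed=1, idx=1
  summed=3, idx=2
  summed=6, idx=3
  summed=10, idx=4
  summed=15, idx=5

Final answer: 15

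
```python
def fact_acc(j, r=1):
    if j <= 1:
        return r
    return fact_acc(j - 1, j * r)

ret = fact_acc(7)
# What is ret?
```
Call trace:
fact_acc(j=7, r=1)
  fact_acc(j=6, r=7)
    fact_acc(j=5, r=42)
      fact_acc(j=4, r=210)
        fact_acc(j=3, r=840)
          fact_acc(j=2, r=2520)
            fact_acc(j=1, r=5040)
            -> return 5040
          -> return 5040
        -> return 5040
      -> return 5040
    -> return 5040
  -> return 5040
-> return 5040

Final answer: 5040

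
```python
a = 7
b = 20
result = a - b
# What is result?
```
Trace:
  a=7
  a=7, b=20
  a=7, b=20, result=-13

Final answer: -13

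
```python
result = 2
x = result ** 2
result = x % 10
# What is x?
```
Trace:
  result=2
  result=2, x=4
  result=4, x=4

Final answer: 4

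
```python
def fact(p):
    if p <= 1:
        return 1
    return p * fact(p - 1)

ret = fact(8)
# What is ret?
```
Call trace:
fact(p=8)
  fact(p=7)
    fact(p=6)
      fact(p=5)
        fact(p=4)
          fact(p=3)
            fact(p=2)
              fact(p=1)
              -> return 1
            -> return 2
          -> return 6
        -> return 24
      -> return 120
    -> return 720
  -> return 5040
-> return 40320

Final answer: 40320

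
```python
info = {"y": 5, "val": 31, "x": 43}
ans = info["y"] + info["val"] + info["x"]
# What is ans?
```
Trace:
  info={'y': 5, 'val': 31, 'x': 43}
  info={'y': 5, 'val': 31, 'x': 43}, ans=79

Final answer: 79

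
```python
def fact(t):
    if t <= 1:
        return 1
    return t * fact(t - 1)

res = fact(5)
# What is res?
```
Call trace:
fact(t=5)
  fact(t=4)
    fact(t=3)
      fact(t=2)
        fact(t=1)
        -> return 1
      -> return 2
    -> return 6
  -> return 24
-> return 120

Final answer: 120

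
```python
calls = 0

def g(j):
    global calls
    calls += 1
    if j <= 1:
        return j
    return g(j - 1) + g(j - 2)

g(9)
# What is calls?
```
Call trace (a repeated sub-call is expanded the first time; later identical calls just restate its return value):
g(j=9)
  g(j=8)
    g(j=7)
      g(j=6)
        g(j=5)
          g(j=4)
            g(j=3)
              g(j=2)
                g(j=1)
                -> return 1
                g(j=0)
                -> return 0
              -> return 1
              g(j=1)
              -> return 1
            -> return 2
            g(j=2) -> return 1  (same call as traced above)
          -> return 3
          g(j=3) -> return 2  (same call as traced above)
        -> return 5
        g(j=4) -> return 3  (same call as traced above)
      -> return 8
      g(j=5) -> return 5  (same call as traced above)
    -> return 13
    g(j=6) -> return 8  (same call as traced above)
  -> return 21
  g(j=7) -> return 13  (same call as traced above)
-> return 34

calls is incremented once per call, so count the calls in each subtree. Let C(j) = number of calls made by g(j).
C(0) = C(1) = 1 (base case, no recursion); C(j) = 1 + C(j - 1) + C(j - 2) otherwise.
C(2) = 1 + C(1) + C(0) = 1 + 1 + 1 = 3
C(3) = 1 + C(2) + C(1) = 1 + 3 + 1 = 5
C(4) = 1 + C(3) + C(2) = 1 + 5 + 3 = 9
C(5) = 1 + C(4) + C(3) = 1 + 9 + 5 = 15
C(6) = 1 + C(5) + C(4) = 1 + 15 + 9 = 25
C(7) = 1 + C(6) + C(5) = 1 + 25 + 15 = 41
C(8) = 1 + C(7) + C(6) = 1 + 41 + 25 = 67
C(9) = 1 + C(8) + C(7) = 1 + 67 + 41 = 109
calls = C(9) = 109

Final answer: 109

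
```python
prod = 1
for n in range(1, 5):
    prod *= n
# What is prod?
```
Trace:
  prod=1
  prod=1, n=1
  prod=2, n=2
  prod=6, n=3
  prod=24, n=4

Final answer: 24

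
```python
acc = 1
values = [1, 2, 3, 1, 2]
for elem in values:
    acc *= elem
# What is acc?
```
Trace:
  acc=1
  acc=1, elem=1
  acc=2, elem=2
  acc=6, elem=3
  acc=6, elem=1
  acc=12, elem=2

Final answer: 12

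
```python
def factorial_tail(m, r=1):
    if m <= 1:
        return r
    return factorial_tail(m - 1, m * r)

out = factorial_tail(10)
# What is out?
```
Call trace:
factorial_tail(m=10, r=1)
  factorial_tail(m=9, r=10)
    factorial_tail(m=8, r=90)
      factorial_tail(m=7, r=720)
        factorial_tail(m=6, r=5040)
          factorial_tail(m=5, r=30240)
            factorial_tail(m=4, r=151200)
              factorial_tail(m=3, r=604800)
                factorial_tail(m=2, r=1814400)
                  factorial_tail(m=1, r=3628800)
                  -> return 3628800
                -> return 3628800
              -> return 3628800
            -> return 3628800
          -> return 3628800
        -> return 3628800
      -> return 3628800
    -> return 3628800
  -> return 3628800
-> return 3628800

Final answer: 3628800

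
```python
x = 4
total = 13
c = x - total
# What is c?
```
Trace:
  x=4
  x=4, total=13
  x=4, total=13, c=-9

Final answer: -9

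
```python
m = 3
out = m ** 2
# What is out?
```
Trace:
  m=3
  m=3, out=9

Final answer: 9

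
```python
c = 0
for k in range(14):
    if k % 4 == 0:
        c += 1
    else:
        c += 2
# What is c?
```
Trace:
  c=0
  c=1, k=0
  c=3, k=1
  c=5, k=2
  c=7, k=3
  c=8, k=4
  c=10, k=5
  c=12, k=6
  c=14, k=7
  c=15, k=8
  c=17, k=9
  c=19, k=10
  c=21, k=11
  c=22, k=12
  c=24, k=13

Final answer: 24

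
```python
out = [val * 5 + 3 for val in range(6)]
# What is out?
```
Trace:
  val=0
  val=1
  val=2
  val=3
  val=4
  val=5
  out=[3, 8, 13, 18, 23, 28]

Final answer: [3, 8, 13, 18, 23, 28]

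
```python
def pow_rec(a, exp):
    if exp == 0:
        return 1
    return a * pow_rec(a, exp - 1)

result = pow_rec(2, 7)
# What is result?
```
Call trace:
pow_rec(a=2, exp=7)
  pow_rec(a=2, exp=6)
    pow_rec(a=2, exp=5)
      pow_rec(a=2, exp=4)
        pow_rec(a=2, exp=3)
          pow_rec(a=2, exp=2)
            pow_rec(a=2, exp=1)
              pow_rec(a=2, exp=0)
              -> return 1
            -> return 2
          -> return 4
        -> return 8
      -> return 16
    -> return 32
  -> return 64
-> return 128

Final answer: 128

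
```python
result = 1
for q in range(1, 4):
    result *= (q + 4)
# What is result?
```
Trace:
  result=1
  result=5, q=1
  result=30, q=2
  result=210, q=3

Final answer: 210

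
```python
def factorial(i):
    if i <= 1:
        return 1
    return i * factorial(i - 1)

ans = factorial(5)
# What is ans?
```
Call trace:
factorial(i=5)
  factorial(i=4)
    factorial(i=3)
      factorial(i=2)
        factorial(i=1)
        -> return 1
      -> return 2
    -> return 6
  -> return 24
-> return 120

Final answer: 120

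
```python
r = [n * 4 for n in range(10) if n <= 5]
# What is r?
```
Trace:
  n=0
  n=1
  n=2
  n=3
  n=4
  n=5
  n=6
  n=7
  n=8
  n=9
  r=[0, 4, 8, 12, 16, 20]

Final answer: [0, 4, 8, 12, 16, 20]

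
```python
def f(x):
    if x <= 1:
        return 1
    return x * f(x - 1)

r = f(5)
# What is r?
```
Call trace:
f(x=5)
  f(x=4)
    f(x=3)
      f(x=2)
        f(x=1)
        -> return 1
      -> return 2
    -> return 6
  -> return 24
-> return 120

Final answer: 120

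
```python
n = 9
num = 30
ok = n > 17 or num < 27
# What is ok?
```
Trace:
  n=9
  n=9, num=30
  n=9, num=30, ok=False

Final answer: False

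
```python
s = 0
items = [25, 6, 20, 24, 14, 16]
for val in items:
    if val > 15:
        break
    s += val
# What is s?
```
Trace:
  s=0
  s=0, val=25

Final answer: 0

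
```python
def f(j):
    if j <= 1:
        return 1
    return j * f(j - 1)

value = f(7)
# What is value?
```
Call trace:
f(j=7)
  f(j=6)
    f(j=5)
      f(j=4)
        f(j=3)
          f(j=2)
            f(j=1)
            -> return 1
          -> return 2
        -> return 6
      -> return 24
    -> return 120
  -> return 720
-> return 5040

Final answer: 5040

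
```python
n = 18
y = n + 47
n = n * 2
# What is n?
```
Trace:
  n=18
  n=18, y=65
  n=36, y=65

Final answer: 36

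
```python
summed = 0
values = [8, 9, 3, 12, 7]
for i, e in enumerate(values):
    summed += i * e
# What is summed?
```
Trace:
  summed=0
  summed=0, i=0, e=8
  summed=9, i=1, e=9
  summed=15, i=2, e=3
  summed=51, i=3, e=12
  summed=79, i=4, e=7

Final answer: 79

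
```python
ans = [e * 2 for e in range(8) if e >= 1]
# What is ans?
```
Trace:
  e=0
  e=1
  e=2
  e=3
  e=4
  e=5
  e=6
  e=7
  ans=[2, 4, 6, 8, 10, 12, 14]

Final answer: [2, 4, 6, 8, 10, 12, 14]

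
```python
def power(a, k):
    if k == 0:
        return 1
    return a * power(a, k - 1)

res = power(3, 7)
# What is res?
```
Call trace:
power(a=3, k=7)
  power(a=3, k=6)
    power(a=3, k=5)
      power(a=3, k=4)
        power(a=3, k=3)
          power(a=3, k=2)
            power(a=3, k=1)
              power(a=3, k=0)
              -> return 1
            -> return 3
          -> return 9
        -> return 27
      -> return 81
    -> return 243
  -> return 729
-> return 2187

Final answer: 2187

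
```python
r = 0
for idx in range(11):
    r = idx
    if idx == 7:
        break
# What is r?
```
Trace:
  r=0
  r=0, idx=0
  r=1, idx=1
  r=2, idx=2
  r=3, idx=3
  r=4, idx=4
  r=5, idx=5
  r=6, idx=6
  r=7, idx=7

Final answer: 7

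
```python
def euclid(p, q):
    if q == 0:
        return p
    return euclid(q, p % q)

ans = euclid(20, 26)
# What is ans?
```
Call trace:
euclid(p=20, q=26)
  euclid(p=26, q=20)
    euclid(p=20, q=6)
      euclid(p=6, q=2)
        euclid(p=2, q=0)
        -> return 2
      -> return 2
    -> return 2
  -> return 2
-> return 2

Final answer: 2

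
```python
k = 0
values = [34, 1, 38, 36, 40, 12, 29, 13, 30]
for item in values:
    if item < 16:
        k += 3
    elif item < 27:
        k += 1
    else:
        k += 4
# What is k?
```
Trace:
  k=0
  k=4, item=34
  k=7, item=1
  k=11, item=38
  k=15, item=36
  k=19, item=40
  k=22, item=12
  k=26, item=29
  k=29, item=13
  k=33, item=30

Final answer: 33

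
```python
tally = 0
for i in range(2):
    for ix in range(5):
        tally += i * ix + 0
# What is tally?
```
Trace:
  tally=0
  tally=0, i=0, ix=0
  tally=0, i=0, ix=1
  tally=0, i=0, ix=2
  tally=0, i=0, ix=3
  tally=0, i=0, ix=4
  tally=0, i=1, ix=0
  tally=1, i=1, ix=1
  tally=3, i=1, ix=2
  tally=6, i=1, ix=3
  tally=10, i=1, ix=4

Final answer: 10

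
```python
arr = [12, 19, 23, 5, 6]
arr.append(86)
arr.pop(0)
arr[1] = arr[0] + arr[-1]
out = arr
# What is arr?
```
Trace:
  arr=[12, 19, 23, 5, 6]
  arr=[12, 19, 23, 5, 6, 86]
  arr=[19, 23, 5, 6, 86]
  arr=[19, 105, 5, 6, 86]
  arr=[19, 105, 5, 6, 86], out=[19, 105, 5, 6, 86]

Final answer: [19, 105, 5, 6, 86]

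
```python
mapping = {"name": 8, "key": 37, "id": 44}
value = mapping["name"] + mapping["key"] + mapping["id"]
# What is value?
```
Trace:
  mapping={'name': 8, 'key': 37, 'id': 44}
  mapping={'name': 8, 'key': 37, 'id': 44}, value=89

Final answer: 89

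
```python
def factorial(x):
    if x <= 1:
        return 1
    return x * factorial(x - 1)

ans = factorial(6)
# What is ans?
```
Call trace:
factorial(x=6)
  factorial(x=5)
    factorial(x=4)
      factorial(x=3)
        factorial(x=2)
          factorial(x=1)
          -> return 1
        -> return 2
      -> return 6
    -> return 24
  -> return 120
-> return 720

Final answer: 720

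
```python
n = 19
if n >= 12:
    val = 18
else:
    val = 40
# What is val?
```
Trace:
  n=19
  n=19, val=18

Final answer: 18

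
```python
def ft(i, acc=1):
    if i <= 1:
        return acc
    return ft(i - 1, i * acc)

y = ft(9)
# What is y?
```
Call trace:
ft(i=9, acc=1)
  ft(i=8, acc=9)
    ft(i=7, acc=72)
      ft(i=6, acc=504)
        ft(i=5, acc=3024)
          ft(i=4, acc=15120)
            ft(i=3, acc=60480)
              ft(i=2, acc=181440)
                ft(i=1, acc=362880)
                -> return 362880
              -> return 362880
            -> return 362880
          -> return 362880
        -> return 362880
      -> return 362880
    -> return 362880
  -> return 362880
-> return 362880

Final answer: 362880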